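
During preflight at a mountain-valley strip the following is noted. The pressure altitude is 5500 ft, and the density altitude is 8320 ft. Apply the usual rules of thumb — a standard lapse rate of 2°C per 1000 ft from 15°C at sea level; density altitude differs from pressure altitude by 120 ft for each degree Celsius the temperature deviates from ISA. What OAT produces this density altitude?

27.5°C

Density altitude − pressure altitude = 8320 − 5500 = +2820 ft.
At 120 ft/°C that is an ISA deviation of 2820/120 = +23.5°C.
ISA temperature at 5500 ft = 15 − 2 × (5500/1000) = 4°C.
OAT = ISA + deviation = 4 + (+23.5) = 27.5°C.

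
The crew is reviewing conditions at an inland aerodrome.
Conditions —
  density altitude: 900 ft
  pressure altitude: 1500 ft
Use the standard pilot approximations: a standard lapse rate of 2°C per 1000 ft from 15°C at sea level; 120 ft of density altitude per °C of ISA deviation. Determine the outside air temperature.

Density altitude − pressure altitude = 900 − 1500 = -600 ft.
At 120 ft/°C that is an ISA deviation of -600/120 = -5°C.
ISA temperature at 1500 ft = 15 − 2 × (1500/1000) = 12°C.
OAT = ISA + deviation = 12 + (-5) = 7°C.

7°C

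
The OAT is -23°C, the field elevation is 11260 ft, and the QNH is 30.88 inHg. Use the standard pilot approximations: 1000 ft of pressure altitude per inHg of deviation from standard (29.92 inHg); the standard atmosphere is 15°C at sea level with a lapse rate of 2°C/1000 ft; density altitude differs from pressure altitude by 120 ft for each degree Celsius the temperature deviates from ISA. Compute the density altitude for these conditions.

Pressure altitude = 11260 + (29.92 − 30.88) × 1000 = 11260 + (-960) = 10300 ft.
ISA temperature at 10300 ft = 15 − 2 × (10300/1000) = -5.6°C.
ISA deviation = -23 − (-5.6) = -17.4°C.
Density altitude = 10300 + 120 × (-17.4) = 8212 ft.

8212 ft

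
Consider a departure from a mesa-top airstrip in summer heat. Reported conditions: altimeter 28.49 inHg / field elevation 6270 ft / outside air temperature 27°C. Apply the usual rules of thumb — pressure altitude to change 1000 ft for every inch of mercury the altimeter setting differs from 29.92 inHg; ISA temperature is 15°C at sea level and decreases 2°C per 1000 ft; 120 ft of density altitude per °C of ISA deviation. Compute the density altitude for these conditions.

Pressure altitude = 6270 + (29.92 − 28.49) × 1000 = 6270 + (+1430) = 7700 ft.
ISA temperature at 7700 ft = 15 − 2 × (7700/1000) = -0.4°C.
ISA deviation = 27 − (-0.4) = +27.4°C.
Density altitude = 7700 + 120 × (27.4) = 10988 ft.

10988 ft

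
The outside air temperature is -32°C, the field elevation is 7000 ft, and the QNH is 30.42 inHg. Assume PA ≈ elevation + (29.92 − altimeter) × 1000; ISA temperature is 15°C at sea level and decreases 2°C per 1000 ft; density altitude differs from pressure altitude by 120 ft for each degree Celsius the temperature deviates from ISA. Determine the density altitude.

2420 ft

Pressure altitude = 7000 + (29.92 − 30.42) × 1000 = 7000 + (-500) = 6500 ft.
ISA temperature at 6500 ft = 15 − 2 × (6500/1000) = 2°C.
ISA deviation = -32 − 2 = -34°C.
Density altitude = 6500 + 120 × (-34) = 2420 ft.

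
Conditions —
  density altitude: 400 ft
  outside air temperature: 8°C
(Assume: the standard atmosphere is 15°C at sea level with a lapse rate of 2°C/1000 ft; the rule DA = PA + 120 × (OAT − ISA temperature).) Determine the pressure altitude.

DA = PA + 120 × (OAT − (15 − 2·PA/1000)) = PA + 120·OAT − 1800 + 0.24·PA = 1.24·PA + 120·OAT − 1800.
So 1.24·PA = 400 − 120 × 8 + 1800 = 1240.
PA = 1240 / 1.24 = 1000 ft.

1000 ft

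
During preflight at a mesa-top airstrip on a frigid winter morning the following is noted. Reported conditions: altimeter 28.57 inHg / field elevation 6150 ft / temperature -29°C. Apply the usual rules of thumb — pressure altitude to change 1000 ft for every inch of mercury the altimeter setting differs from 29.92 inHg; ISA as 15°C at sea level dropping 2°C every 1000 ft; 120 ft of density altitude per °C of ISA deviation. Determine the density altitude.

Pressure altitude = 6150 + (29.92 − 28.57) × 1000 = 6150 + (+1350) = 7500 ft.
ISA temperature at 7500 ft = 15 − 2 × (7500/1000) = 0°C.
ISA deviation = -29 − 0 = -29°C.
Density altitude = 7500 + 120 × (-29) = 4020 ft.

4020 ft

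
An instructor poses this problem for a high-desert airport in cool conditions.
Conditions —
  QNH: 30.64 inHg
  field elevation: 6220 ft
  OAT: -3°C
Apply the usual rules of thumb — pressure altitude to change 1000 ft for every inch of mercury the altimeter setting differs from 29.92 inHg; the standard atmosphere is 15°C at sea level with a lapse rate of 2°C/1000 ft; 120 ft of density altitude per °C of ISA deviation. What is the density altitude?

4660 ft

Pressure altitude = 6220 + (29.92 − 30.64) × 1000 = 6220 + (-720) = 5500 ft.
ISA temperature at 5500 ft = 15 − 2 × (5500/1000) = 4°C.
ISA deviation = -3 − 4 = -7°C.
Density altitude = 5500 + 120 × (-7) = 4660 ft.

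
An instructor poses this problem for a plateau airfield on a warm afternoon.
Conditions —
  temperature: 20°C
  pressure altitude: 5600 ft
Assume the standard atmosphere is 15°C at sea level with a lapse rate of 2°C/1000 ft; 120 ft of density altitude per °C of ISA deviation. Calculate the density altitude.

7544 ft

ISA temperature at 5600 ft = 15 − 2 × (5600/1000) = 3.8°C.
ISA deviation = 20 − 3.8 = +16.2°C.
Density altitude = 5600 + 120 × (16.2) = 5600 + (+1944) = 7544 ft.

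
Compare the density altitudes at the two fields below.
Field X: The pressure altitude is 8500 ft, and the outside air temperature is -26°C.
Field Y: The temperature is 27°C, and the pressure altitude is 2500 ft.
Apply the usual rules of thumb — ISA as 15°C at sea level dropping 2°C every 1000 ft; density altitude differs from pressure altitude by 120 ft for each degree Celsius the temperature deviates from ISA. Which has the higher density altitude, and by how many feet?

Field X by 1080 ft

Field X: ISA temp = -2°C, deviation -24°C, DA = 8500 + 120 × (-24) = 5620 ft.
Field Y: ISA temp = 10°C, deviation +17°C, DA = 2500 + 120 × 17 = 4540 ft.
Field X is higher by 5620 − 4540 = 1080 ft.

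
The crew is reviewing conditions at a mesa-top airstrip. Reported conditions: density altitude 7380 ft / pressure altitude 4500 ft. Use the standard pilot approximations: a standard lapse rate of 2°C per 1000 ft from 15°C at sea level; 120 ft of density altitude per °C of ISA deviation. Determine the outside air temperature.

Density altitude − pressure altitude = 7380 − 4500 = +2880 ft.
At 120 ft/°C that is an ISA deviation of 2880/120 = +24°C.
ISA temperature at 4500 ft = 15 − 2 × (4500/1000) = 6°C.
OAT = ISA + deviation = 6 + (+24) = 30°C.

30°C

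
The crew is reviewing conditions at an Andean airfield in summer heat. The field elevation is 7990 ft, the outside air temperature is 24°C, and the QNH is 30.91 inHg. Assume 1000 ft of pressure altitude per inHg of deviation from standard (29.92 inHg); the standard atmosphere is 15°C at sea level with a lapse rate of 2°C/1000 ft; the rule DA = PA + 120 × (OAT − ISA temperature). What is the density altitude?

Pressure altitude = 7990 + (29.92 − 30.91) × 1000 = 7990 + (-990) = 7000 ft.
ISA temperature at 7000 ft = 15 − 2 × (7000/1000) = 1°C.
ISA deviation = 24 − 1 = +23°C.
Density altitude = 7000 + 120 × (23) = 9760 ft.

9760 ft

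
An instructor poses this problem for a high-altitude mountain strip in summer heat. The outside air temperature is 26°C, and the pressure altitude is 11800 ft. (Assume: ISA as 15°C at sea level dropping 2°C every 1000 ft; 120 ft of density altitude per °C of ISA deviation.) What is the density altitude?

ISA temperature at 11800 ft = 15 − 2 × (11800/1000) = -8.6°C.
ISA deviation = 26 − (-8.6) = +34.6°C.
Density altitude = 11800 + 120 × (34.6) = 11800 + (+4152) = 15952 ft.

15952 ft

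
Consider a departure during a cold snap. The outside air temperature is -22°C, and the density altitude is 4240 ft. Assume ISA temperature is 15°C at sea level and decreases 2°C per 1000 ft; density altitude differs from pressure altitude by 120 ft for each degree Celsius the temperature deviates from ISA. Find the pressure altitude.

7000 ft

DA = PA + 120 × (OAT − (15 − 2·PA/1000)) = PA + 120·OAT − 1800 + 0.24·PA = 1.24·PA + 120·OAT − 1800.
So 1.24·PA = 4240 − 120 × (-22) + 1800 = 8680.
PA = 8680 / 1.24 = 7000 ft.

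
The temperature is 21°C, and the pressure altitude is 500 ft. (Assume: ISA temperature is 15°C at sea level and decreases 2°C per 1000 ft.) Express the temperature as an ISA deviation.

ISA+7°C

ISA temperature at 500 ft = 15 − 2 × (500/1000) = 14°C.
Deviation = OAT − ISA = 21 − 14 = +7°C.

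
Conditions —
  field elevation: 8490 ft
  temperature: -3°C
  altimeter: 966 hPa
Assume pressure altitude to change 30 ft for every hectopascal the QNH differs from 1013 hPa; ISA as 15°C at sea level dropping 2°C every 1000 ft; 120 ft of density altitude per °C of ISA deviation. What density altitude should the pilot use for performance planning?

10116 ft

Pressure altitude = 8490 + (1013 − 966) × 30 = 8490 + (+1410) = 9900 ft.
ISA temperature at 9900 ft = 15 − 2 × (9900/1000) = -4.8°C.
ISA deviation = -3 − (-4.8) = +1.8°C.
Density altitude = 9900 + 120 × (1.8) = 10116 ft.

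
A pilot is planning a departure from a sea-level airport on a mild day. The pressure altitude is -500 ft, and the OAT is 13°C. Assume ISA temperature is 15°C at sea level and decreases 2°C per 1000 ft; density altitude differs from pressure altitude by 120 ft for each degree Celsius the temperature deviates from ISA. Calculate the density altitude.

-860 ft

ISA temperature at -500 ft = 15 − 2 × (-500/1000) = 16°C.
ISA deviation = 13 − 16 = -3°C.
Density altitude = -500 + 120 × (-3) = -500 + (-360) = -860 ft.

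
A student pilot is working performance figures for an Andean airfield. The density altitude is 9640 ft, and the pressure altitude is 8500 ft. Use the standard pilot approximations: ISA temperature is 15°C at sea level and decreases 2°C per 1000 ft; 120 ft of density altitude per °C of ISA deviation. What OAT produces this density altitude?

Density altitude − pressure altitude = 9640 − 8500 = +1140 ft.
At 120 ft/°C that is an ISA deviation of 1140/120 = +9.5°C.
ISA temperature at 8500 ft = 15 − 2 × (8500/1000) = -2°C.
OAT = ISA + deviation = -2 + (+9.5) = 7.5°C.

7.5°C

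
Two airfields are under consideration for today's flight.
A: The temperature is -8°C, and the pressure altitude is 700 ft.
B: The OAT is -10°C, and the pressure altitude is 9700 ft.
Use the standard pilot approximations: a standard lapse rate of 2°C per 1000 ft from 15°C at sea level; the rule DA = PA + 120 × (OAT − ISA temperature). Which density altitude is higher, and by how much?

A: ISA temp = 13.6°C, deviation -21.6°C, DA = 700 + 120 × (-21.6) = -1892 ft.
B: ISA temp = -4.4°C, deviation -5.6°C, DA = 9700 + 120 × (-5.6) = 9028 ft.
B is higher by 9028 − (-1892) = 10920 ft.

B by 10920 ft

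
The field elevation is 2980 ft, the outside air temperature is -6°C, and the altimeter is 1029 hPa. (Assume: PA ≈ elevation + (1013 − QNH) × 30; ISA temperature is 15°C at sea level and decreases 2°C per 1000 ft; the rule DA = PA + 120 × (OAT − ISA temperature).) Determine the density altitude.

Pressure altitude = 2980 + (1013 − 1029) × 30 = 2980 + (-480) = 2500 ft.
ISA temperature at 2500 ft = 15 − 2 × (2500/1000) = 10°C.
ISA deviation = -6 − 10 = -16°C.
Density altitude = 2500 + 120 × (-16) = 580 ft.

580 ft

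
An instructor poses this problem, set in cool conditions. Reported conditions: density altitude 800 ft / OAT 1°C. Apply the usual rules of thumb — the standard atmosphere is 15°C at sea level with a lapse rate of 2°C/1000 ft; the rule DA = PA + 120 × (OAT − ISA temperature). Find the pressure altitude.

2000 ft

DA = PA + 120 × (OAT − (15 − 2·PA/1000)) = PA + 120·OAT − 1800 + 0.24·PA = 1.24·PA + 120·OAT − 1800.
So 1.24·PA = 800 − 120 × 1 + 1800 = 2480.
PA = 2480 / 1.24 = 2000 ft.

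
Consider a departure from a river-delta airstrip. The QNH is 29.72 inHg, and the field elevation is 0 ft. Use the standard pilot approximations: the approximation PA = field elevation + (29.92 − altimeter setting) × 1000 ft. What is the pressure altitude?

Pressure correction = (29.92 − 29.72) × 1000 = +200 ft.
Pressure altitude = 0 + (+200) = 200 ft.

200 ft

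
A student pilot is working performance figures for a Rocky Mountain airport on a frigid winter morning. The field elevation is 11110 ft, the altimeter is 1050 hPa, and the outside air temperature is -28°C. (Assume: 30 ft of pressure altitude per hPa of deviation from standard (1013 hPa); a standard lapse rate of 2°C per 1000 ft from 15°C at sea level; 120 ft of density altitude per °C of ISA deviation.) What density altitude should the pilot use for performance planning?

Pressure altitude = 11110 + (1013 − 1050) × 30 = 11110 + (-1110) = 10000 ft.
ISA temperature at 10000 ft = 15 − 2 × (10000/1000) = -5°C.
ISA deviation = -28 − (-5) = -23°C.
Density altitude = 10000 + 120 × (-23) = 7240 ft.

7240 ft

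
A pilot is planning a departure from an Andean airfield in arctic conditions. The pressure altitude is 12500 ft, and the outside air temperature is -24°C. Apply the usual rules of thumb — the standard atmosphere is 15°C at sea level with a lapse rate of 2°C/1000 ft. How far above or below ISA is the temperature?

ISA temperature at 12500 ft = 15 − 2 × (12500/1000) = -10°C.
Deviation = OAT − ISA = -24 − (-10) = -14°C.

ISA-14°C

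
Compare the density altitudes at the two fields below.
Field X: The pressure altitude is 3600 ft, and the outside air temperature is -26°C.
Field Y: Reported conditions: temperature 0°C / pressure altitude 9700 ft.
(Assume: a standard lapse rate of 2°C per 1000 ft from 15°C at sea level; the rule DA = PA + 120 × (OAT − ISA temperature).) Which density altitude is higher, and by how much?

Field X: ISA temp = 7.8°C, deviation -33.8°C, DA = 3600 + 120 × (-33.8) = -456 ft.
Field Y: ISA temp = -4.4°C, deviation +4.4°C, DA = 9700 + 120 × 4.4 = 10228 ft.
Field Y is higher by 10228 − (-456) = 10684 ft.

Field Y by 10684 ft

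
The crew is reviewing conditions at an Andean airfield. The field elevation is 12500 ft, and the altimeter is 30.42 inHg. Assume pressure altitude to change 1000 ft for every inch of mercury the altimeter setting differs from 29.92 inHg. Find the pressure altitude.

Pressure correction = (29.92 − 30.42) × 1000 = -500 ft.
Pressure altitude = 12500 + (-500) = 12000 ft.

12000 ft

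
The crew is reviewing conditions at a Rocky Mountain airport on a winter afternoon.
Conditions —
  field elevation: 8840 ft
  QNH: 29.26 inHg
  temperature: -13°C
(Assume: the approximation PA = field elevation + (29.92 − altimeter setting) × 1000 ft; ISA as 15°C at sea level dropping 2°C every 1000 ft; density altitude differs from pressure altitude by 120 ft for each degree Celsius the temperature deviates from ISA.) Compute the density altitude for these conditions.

Pressure altitude = 8840 + (29.92 − 29.26) × 1000 = 8840 + (+660) = 9500 ft.
ISA temperature at 9500 ft = 15 − 2 × (9500/1000) = -4°C.
ISA deviation = -13 − (-4) = -9°C.
Density altitude = 9500 + 120 × (-9) = 8420 ft.

8420 ft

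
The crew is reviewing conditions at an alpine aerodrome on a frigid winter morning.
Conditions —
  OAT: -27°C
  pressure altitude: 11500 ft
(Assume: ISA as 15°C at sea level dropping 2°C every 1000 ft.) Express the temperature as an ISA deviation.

ISA-19°C

ISA temperature at 11500 ft = 15 − 2 × (11500/1000) = -8°C.
Deviation = OAT − ISA = -27 − (-8) = -19°C.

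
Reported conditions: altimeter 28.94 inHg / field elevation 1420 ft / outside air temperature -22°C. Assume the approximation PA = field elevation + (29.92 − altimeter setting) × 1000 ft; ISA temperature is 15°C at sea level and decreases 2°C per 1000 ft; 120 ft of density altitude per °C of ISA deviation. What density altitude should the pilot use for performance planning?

Pressure altitude = 1420 + (29.92 − 28.94) × 1000 = 1420 + (+980) = 2400 ft.
ISA temperature at 2400 ft = 15 − 2 × (2400/1000) = 10.2°C.
ISA deviation = -22 − 10.2 = -32.2°C.
Density altitude = 2400 + 120 × (-32.2) = -1464 ft.

-1464 ft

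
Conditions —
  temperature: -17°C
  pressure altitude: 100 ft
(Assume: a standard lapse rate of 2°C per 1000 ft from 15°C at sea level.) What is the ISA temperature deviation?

ISA temperature at 100 ft = 15 − 2 × (100/1000) = 14.8°C.
Deviation = OAT − ISA = -17 − 14.8 = -31.8°C.

ISA-31.8°C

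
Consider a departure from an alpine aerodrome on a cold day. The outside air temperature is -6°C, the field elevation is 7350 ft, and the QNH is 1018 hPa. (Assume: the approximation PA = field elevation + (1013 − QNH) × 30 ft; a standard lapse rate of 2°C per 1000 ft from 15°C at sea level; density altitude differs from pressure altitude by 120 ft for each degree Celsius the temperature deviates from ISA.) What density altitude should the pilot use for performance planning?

6408 ft

Pressure altitude = 7350 + (1013 − 1018) × 30 = 7350 + (-150) = 7200 ft.
ISA temperature at 7200 ft = 15 − 2 × (7200/1000) = 0.6°C.
ISA deviation = -6 − 0.6 = -6.6°C.
Density altitude = 7200 + 120 × (-6.6) = 6408 ft.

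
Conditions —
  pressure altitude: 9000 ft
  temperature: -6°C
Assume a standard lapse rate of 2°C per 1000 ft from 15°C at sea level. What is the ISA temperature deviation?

ISA temperature at 9000 ft = 15 − 2 × (9000/1000) = -3°C.
Deviation = OAT − ISA = -6 − (-3) = -3°C.

ISA-3°C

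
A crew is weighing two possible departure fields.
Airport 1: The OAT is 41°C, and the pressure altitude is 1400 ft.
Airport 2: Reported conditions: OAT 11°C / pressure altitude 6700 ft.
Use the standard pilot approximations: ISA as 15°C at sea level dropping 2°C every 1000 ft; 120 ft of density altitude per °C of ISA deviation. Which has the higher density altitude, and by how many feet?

Airport 2 by 2972 ft

Airport 1: ISA temp = 12.2°C, deviation +28.8°C, DA = 1400 + 120 × 28.8 = 4856 ft.
Airport 2: ISA temp = 1.6°C, deviation +9.4°C, DA = 6700 + 120 × 9.4 = 7828 ft.
Airport 2 is higher by 7828 − 4856 = 2972 ft.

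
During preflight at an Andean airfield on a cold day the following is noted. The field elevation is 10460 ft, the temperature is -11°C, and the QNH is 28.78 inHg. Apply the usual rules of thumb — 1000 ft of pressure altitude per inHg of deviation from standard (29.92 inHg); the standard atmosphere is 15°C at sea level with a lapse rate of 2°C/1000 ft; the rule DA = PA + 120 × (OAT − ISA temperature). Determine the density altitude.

11264 ft

Pressure altitude = 10460 + (29.92 − 28.78) × 1000 = 10460 + (+1140) = 11600 ft.
ISA temperature at 11600 ft = 15 − 2 × (11600/1000) = -8.2°C.
ISA deviation = -11 − (-8.2) = -2.8°C.
Density altitude = 11600 + 120 × (-2.8) = 11264 ft.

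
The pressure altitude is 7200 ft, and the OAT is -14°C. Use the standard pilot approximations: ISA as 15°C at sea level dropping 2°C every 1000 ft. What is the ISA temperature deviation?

ISA-14.6°C

ISA temperature at 7200 ft = 15 − 2 × (7200/1000) = 0.6°C.
Deviation = OAT − ISA = -14 − 0.6 = -14.6°C.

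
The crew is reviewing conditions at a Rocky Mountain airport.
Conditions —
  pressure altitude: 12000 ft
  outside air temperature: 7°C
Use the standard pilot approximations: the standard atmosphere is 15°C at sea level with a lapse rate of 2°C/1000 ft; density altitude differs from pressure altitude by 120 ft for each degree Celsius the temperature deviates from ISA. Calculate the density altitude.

13920 ft

ISA temperature at 12000 ft = 15 − 2 × (12000/1000) = -9°C.
ISA deviation = 7 − (-9) = +16°C.
Density altitude = 12000 + 120 × (16) = 12000 + (+1920) = 13920 ft.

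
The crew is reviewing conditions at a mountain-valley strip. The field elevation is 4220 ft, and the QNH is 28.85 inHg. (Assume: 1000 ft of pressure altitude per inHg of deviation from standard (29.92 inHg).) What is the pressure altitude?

Pressure correction = (29.92 − 28.85) × 1000 = +1070 ft.
Pressure altitude = 4220 + (+1070) = 5290 ft.

5290 ft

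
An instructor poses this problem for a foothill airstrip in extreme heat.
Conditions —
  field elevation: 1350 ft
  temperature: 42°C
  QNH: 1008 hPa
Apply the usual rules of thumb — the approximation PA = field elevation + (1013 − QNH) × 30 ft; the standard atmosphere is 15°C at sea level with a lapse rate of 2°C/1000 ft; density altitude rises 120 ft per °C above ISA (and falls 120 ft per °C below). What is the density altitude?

Pressure altitude = 1350 + (1013 − 1008) × 30 = 1350 + (+150) = 1500 ft.
ISA temperature at 1500 ft = 15 − 2 × (1500/1000) = 12°C.
ISA deviation = 42 − 12 = +30°C.
Density altitude = 1500 + 120 × (30) = 5100 ft.

5100 ft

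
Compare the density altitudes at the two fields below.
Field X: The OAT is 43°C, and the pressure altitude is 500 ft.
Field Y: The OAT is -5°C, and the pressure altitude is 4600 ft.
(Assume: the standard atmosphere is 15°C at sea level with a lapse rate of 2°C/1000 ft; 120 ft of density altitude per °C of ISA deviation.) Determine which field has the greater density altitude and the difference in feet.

Field X by 676 ft

Field X: ISA temp = 14°C, deviation +29°C, DA = 500 + 120 × 29 = 3980 ft.
Field Y: ISA temp = 5.8°C, deviation -10.8°C, DA = 4600 + 120 × (-10.8) = 3304 ft.
Field X is higher by 3980 − 3304 = 676 ft.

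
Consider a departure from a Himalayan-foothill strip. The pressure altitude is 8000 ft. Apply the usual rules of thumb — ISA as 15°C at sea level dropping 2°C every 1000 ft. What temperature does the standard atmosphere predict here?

ISA temperature = 15 − 2 × (8000/1000) = 15 − 16 = -1°C.

-1°C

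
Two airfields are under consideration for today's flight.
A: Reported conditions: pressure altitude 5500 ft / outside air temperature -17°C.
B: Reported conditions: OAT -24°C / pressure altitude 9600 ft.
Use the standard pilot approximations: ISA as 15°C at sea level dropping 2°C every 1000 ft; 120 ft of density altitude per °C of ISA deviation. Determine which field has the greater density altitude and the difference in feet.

B by 4244 ft

A: ISA temp = 4°C, deviation -21°C, DA = 5500 + 120 × (-21) = 2980 ft.
B: ISA temp = -4.2°C, deviation -19.8°C, DA = 9600 + 120 × (-19.8) = 7224 ft.
B is higher by 7224 − 2980 = 4244 ft.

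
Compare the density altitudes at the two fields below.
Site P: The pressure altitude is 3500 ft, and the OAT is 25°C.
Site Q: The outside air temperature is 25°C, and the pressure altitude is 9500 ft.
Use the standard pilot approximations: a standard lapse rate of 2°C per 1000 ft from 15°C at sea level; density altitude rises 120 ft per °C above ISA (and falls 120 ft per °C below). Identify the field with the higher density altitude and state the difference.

Site P: ISA temp = 8°C, deviation +17°C, DA = 3500 + 120 × 17 = 5540 ft.
Site Q: ISA temp = -4°C, deviation +29°C, DA = 9500 + 120 × 29 = 12980 ft.
Site Q is higher by 12980 − 5540 = 7440 ft.

Site Q by 7440 ft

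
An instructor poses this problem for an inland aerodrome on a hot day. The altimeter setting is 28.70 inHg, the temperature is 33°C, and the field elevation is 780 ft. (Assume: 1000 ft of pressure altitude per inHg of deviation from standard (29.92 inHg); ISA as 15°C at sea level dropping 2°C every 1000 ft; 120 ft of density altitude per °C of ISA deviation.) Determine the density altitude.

4640 ft

Pressure altitude = 780 + (29.92 − 28.70) × 1000 = 780 + (+1220) = 2000 ft.
ISA temperature at 2000 ft = 15 − 2 × (2000/1000) = 11°C.
ISA deviation = 33 − 11 = +22°C.
Density altitude = 2000 + 120 × (22) = 4640 ft.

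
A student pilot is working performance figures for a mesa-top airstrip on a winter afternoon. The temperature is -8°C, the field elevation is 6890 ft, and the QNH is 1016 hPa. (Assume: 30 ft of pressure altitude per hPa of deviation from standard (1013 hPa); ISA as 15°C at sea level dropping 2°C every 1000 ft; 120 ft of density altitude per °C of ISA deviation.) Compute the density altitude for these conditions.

5672 ft

Pressure altitude = 6890 + (1013 − 1016) × 30 = 6890 + (-90) = 6800 ft.
ISA temperature at 6800 ft = 15 − 2 × (6800/1000) = 1.4°C.
ISA deviation = -8 − 1.4 = -9.4°C.
Density altitude = 6800 + 120 × (-9.4) = 5672 ft.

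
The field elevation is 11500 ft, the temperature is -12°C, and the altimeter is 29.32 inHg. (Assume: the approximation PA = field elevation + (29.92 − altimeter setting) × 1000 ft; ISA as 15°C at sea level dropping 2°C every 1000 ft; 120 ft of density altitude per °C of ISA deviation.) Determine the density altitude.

11764 ft

Pressure altitude = 11500 + (29.92 − 29.32) × 1000 = 11500 + (+600) = 12100 ft.
ISA temperature at 12100 ft = 15 − 2 × (12100/1000) = -9.2°C.
ISA deviation = -12 − (-9.2) = -2.8°C.
Density altitude = 12100 + 120 × (-2.8) = 11764 ft.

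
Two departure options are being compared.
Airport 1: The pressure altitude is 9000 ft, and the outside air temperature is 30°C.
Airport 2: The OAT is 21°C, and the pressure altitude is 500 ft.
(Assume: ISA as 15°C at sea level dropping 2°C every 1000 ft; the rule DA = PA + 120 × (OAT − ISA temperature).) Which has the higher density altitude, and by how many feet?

Airport 1: ISA temp = -3°C, deviation +33°C, DA = 9000 + 120 × 33 = 12960 ft.
Airport 2: ISA temp = 14°C, deviation +7°C, DA = 500 + 120 × 7 = 1340 ft.
Airport 1 is higher by 12960 − 1340 = 11620 ft.

Airport 1 by 11620 ft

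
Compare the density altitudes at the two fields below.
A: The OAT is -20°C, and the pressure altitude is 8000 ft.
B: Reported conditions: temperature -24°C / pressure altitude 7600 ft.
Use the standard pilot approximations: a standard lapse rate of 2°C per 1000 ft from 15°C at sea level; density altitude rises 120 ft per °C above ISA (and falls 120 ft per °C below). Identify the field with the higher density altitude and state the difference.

A: ISA temp = -1°C, deviation -19°C, DA = 8000 + 120 × (-19) = 5720 ft.
B: ISA temp = -0.2°C, deviation -23.8°C, DA = 7600 + 120 × (-23.8) = 4744 ft.
A is higher by 5720 − 4744 = 976 ft.

A by 976 ft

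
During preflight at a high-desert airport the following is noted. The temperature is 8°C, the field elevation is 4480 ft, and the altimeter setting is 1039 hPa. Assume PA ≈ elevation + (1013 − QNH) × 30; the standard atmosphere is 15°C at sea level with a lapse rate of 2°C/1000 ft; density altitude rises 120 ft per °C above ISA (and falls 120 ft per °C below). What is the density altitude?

Pressure altitude = 4480 + (1013 − 1039) × 30 = 4480 + (-780) = 3700 ft.
ISA temperature at 3700 ft = 15 − 2 × (3700/1000) = 7.6°C.
ISA deviation = 8 − 7.6 = +0.4°C.
Density altitude = 3700 + 120 × (0.4) = 3748 ft.

3748 ft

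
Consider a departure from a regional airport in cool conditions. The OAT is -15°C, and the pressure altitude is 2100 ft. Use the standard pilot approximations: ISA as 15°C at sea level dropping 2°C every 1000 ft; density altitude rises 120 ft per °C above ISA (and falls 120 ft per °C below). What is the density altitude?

ISA temperature at 2100 ft = 15 − 2 × (2100/1000) = 10.8°C.
ISA deviation = -15 − 10.8 = -25.8°C.
Density altitude = 2100 + 120 × (-25.8) = 2100 + (-3096) = -996 ft.

-996 ft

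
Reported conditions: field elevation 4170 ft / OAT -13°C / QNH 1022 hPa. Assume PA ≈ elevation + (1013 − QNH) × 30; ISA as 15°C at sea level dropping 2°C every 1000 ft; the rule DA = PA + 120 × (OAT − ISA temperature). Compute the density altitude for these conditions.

Pressure altitude = 4170 + (1013 − 1022) × 30 = 4170 + (-270) = 3900 ft.
ISA temperature at 3900 ft = 15 − 2 × (3900/1000) = 7.2°C.
ISA deviation = -13 − 7.2 = -20.2°C.
Density altitude = 3900 + 120 × (-20.2) = 1476 ft.

1476 ft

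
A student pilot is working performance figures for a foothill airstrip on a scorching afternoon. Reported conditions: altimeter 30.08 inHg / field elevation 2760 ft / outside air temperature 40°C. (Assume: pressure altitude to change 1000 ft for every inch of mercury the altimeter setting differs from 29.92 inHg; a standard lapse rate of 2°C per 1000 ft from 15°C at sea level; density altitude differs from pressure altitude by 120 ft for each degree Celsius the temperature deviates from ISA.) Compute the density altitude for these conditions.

6224 ft

Pressure altitude = 2760 + (29.92 − 30.08) × 1000 = 2760 + (-160) = 2600 ft.
ISA temperature at 2600 ft = 15 − 2 × (2600/1000) = 9.8°C.
ISA deviation = 40 − 9.8 = +30.2°C.
Density altitude = 2600 + 120 × (30.2) = 6224 ft.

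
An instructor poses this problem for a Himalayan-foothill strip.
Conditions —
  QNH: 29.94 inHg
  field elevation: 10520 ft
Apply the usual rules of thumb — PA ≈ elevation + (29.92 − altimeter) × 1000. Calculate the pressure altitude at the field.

Pressure correction = (29.92 − 29.94) × 1000 = -20 ft.
Pressure altitude = 10520 + (-20) = 10500 ft.

10500 ft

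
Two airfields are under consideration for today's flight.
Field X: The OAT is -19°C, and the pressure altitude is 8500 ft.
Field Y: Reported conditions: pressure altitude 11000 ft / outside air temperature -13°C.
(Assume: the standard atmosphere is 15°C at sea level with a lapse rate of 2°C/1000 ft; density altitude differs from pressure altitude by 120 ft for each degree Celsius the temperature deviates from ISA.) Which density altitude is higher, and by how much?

Field Y by 3820 ft

Field X: ISA temp = -2°C, deviation -17°C, DA = 8500 + 120 × (-17) = 6460 ft.
Field Y: ISA temp = -7°C, deviation -6°C, DA = 11000 + 120 × (-6) = 10280 ft.
Field Y is higher by 10280 − 6460 = 3820 ft.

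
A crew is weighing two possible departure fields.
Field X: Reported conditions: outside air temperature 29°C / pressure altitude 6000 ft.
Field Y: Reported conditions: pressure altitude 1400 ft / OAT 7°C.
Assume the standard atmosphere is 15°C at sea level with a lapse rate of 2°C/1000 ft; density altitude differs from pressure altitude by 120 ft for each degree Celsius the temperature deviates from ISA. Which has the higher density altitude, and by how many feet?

Field X: ISA temp = 3°C, deviation +26°C, DA = 6000 + 120 × 26 = 9120 ft.
Field Y: ISA temp = 12.2°C, deviation -5.2°C, DA = 1400 + 120 × (-5.2) = 776 ft.
Field X is higher by 9120 − 776 = 8344 ft.

Field X by 8344 ft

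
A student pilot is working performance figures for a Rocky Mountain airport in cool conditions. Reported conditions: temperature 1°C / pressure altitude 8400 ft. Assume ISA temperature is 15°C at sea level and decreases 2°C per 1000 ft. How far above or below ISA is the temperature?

ISA temperature at 8400 ft = 15 − 2 × (8400/1000) = -1.8°C.
Deviation = OAT − ISA = 1 − (-1.8) = +2.8°C.

ISA+2.8°C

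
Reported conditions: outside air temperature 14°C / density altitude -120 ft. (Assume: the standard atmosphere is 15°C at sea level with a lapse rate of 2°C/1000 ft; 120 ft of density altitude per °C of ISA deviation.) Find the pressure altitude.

0 ft

DA = PA + 120 × (OAT − (15 − 2·PA/1000)) = PA + 120·OAT − 1800 + 0.24·PA = 1.24·PA + 120·OAT − 1800.
So 1.24·PA = -120 − 120 × 14 + 1800 = 0.
PA = 0 / 1.24 = 0 ft.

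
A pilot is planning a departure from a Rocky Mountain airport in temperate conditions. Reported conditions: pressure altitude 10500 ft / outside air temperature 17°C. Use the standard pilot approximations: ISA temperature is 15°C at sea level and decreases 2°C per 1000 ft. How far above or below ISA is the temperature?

ISA temperature at 10500 ft = 15 − 2 × (10500/1000) = -6°C.
Deviation = OAT − ISA = 17 − (-6) = +23°C.

ISA+23°C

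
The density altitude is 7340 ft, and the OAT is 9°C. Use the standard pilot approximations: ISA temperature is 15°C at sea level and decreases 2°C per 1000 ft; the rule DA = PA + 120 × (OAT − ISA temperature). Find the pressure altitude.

6500 ft

DA = PA + 120 × (OAT − (15 − 2·PA/1000)) = PA + 120·OAT − 1800 + 0.24·PA = 1.24·PA + 120·OAT − 1800.
So 1.24·PA = 7340 − 120 × 9 + 1800 = 8060.
PA = 8060 / 1.24 = 6500 ft.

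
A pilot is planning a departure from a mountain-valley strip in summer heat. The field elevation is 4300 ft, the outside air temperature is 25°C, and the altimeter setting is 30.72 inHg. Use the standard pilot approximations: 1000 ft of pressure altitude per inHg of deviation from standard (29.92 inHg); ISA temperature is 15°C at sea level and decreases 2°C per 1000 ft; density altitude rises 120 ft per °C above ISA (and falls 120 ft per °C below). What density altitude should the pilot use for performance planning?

5540 ft

Pressure altitude = 4300 + (29.92 − 30.72) × 1000 = 4300 + (-800) = 3500 ft.
ISA temperature at 3500 ft = 15 − 2 × (3500/1000) = 8°C.
ISA deviation = 25 − 8 = +17°C.
Density altitude = 3500 + 120 × (17) = 5540 ft.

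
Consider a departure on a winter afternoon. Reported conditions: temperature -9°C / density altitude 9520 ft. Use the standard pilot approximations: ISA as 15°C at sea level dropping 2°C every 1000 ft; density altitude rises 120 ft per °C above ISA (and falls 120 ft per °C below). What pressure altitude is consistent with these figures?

DA = PA + 120 × (OAT − (15 − 2·PA/1000)) = PA + 120·OAT − 1800 + 0.24·PA = 1.24·PA + 120·OAT − 1800.
So 1.24·PA = 9520 − 120 × (-9) + 1800 = 12400.
PA = 12400 / 1.24 = 10000 ft.

10000 ft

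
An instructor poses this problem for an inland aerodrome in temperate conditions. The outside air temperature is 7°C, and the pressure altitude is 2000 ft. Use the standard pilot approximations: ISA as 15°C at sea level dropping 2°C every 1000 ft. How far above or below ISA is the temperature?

ISA temperature at 2000 ft = 15 − 2 × (2000/1000) = 11°C.
Deviation = OAT − ISA = 7 − 11 = -4°C.

ISA-4°C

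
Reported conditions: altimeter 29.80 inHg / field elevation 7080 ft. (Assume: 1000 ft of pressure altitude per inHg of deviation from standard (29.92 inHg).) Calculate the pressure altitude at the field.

Pressure correction = (29.92 − 29.80) × 1000 = +120 ft.
Pressure altitude = 7080 + (+120) = 7200 ft.

7200 ft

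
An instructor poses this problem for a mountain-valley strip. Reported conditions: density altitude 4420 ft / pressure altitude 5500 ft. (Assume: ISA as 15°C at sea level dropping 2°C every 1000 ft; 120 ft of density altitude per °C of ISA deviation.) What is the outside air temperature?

-5°C

Density altitude − pressure altitude = 4420 − 5500 = -1080 ft.
At 120 ft/°C that is an ISA deviation of -1080/120 = -9°C.
ISA temperature at 5500 ft = 15 − 2 × (5500/1000) = 4°C.
OAT = ISA + deviation = 4 + (-9) = -5°C.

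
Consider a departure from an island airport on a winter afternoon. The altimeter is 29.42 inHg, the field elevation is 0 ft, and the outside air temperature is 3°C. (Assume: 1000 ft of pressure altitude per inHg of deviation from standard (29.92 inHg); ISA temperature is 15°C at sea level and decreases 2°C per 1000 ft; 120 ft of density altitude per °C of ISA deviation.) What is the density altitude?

-820 ft

Pressure altitude = 0 + (29.92 − 29.42) × 1000 = 0 + (+500) = 500 ft.
ISA temperature at 500 ft = 15 − 2 × (500/1000) = 14°C.
ISA deviation = 3 − 14 = -11°C.
Density altitude = 500 + 120 × (-11) = -820 ft.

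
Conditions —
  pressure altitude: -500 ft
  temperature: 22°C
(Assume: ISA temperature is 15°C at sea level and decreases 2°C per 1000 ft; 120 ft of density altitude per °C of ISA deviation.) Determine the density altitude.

220 ft

ISA temperature at -500 ft = 15 − 2 × (-500/1000) = 16°C.
ISA deviation = 22 − 16 = +6°C.
Density altitude = -500 + 120 × (6) = -500 + (+720) = 220 ft.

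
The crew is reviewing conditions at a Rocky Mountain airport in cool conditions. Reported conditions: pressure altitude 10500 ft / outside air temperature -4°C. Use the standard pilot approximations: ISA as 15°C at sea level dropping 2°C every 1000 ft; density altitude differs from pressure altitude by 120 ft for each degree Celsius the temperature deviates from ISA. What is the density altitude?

10740 ft

ISA temperature at 10500 ft = 15 − 2 × (10500/1000) = -6°C.
ISA deviation = -4 − (-6) = +2°C.
Density altitude = 10500 + 120 × (2) = 10500 + (+240) = 10740 ft.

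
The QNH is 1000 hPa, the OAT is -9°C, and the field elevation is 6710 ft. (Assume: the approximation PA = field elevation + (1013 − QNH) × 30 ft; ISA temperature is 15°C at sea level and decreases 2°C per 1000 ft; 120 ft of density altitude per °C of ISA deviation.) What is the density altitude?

5924 ft

Pressure altitude = 6710 + (1013 − 1000) × 30 = 6710 + (+390) = 7100 ft.
ISA temperature at 7100 ft = 15 − 2 × (7100/1000) = 0.8°C.
ISA deviation = -9 − 0.8 = -9.8°C.
Density altitude = 7100 + 120 × (-9.8) = 5924 ft.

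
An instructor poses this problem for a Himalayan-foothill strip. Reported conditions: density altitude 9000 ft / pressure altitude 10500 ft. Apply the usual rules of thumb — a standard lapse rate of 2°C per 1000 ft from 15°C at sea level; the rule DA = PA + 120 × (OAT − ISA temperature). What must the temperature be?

-18.5°C

Density altitude − pressure altitude = 9000 − 10500 = -1500 ft.
At 120 ft/°C that is an ISA deviation of -1500/120 = -12.5°C.
ISA temperature at 10500 ft = 15 − 2 × (10500/1000) = -6°C.
OAT = ISA + deviation = -6 + (-12.5) = -18.5°C.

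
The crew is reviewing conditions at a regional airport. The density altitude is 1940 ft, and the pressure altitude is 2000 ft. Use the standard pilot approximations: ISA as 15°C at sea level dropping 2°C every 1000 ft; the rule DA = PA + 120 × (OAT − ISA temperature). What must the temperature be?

Density altitude − pressure altitude = 1940 − 2000 = -60 ft.
At 120 ft/°C that is an ISA deviation of -60/120 = -0.5°C.
ISA temperature at 2000 ft = 15 − 2 × (2000/1000) = 11°C.
OAT = ISA + deviation = 11 + (-0.5) = 10.5°C.

10.5°C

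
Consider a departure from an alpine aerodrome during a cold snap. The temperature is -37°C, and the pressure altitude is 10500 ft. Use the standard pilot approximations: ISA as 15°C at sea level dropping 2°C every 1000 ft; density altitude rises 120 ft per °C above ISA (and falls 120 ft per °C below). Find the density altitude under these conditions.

6780 ft

ISA temperature at 10500 ft = 15 − 2 × (10500/1000) = -6°C.
ISA deviation = -37 − (-6) = -31°C.
Density altitude = 10500 + 120 × (-31) = 10500 + (-3720) = 6780 ft.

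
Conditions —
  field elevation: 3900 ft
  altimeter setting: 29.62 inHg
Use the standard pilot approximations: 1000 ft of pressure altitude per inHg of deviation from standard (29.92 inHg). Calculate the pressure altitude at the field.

4200 ft

Pressure correction = (29.92 − 29.62) × 1000 = +300 ft.
Pressure altitude = 3900 + (+300) = 4200 ft.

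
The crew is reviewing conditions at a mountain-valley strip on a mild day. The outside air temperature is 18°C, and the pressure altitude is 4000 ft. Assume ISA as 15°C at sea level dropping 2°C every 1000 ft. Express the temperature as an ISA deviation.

ISA+11°C

ISA temperature at 4000 ft = 15 − 2 × (4000/1000) = 7°C.
Deviation = OAT − ISA = 18 − 7 = +11°C.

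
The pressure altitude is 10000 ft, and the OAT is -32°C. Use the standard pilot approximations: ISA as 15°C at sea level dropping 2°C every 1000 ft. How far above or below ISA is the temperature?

ISA temperature at 10000 ft = 15 − 2 × (10000/1000) = -5°C.
Deviation = OAT − ISA = -32 − (-5) = -27°C.

ISA-27°C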